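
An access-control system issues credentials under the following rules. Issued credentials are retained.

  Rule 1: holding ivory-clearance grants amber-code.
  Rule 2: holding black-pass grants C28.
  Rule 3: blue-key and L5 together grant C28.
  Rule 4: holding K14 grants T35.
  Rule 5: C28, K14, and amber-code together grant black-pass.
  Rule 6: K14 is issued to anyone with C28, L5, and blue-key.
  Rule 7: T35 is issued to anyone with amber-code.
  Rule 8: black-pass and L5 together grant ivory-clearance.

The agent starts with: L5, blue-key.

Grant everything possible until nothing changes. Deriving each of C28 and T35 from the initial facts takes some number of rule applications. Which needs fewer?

C28: Holding blue-key and L5 grants C28 (Rule 3). [1 rule application]
T35: Holding blue-key and L5 grants C28 (Rule 3). Holding C28, L5, and blue-key grants K14 (Rule 6). Holding K14 grants T35 (Rule 4). [3 rule applications]
C28 needs fewer.

C28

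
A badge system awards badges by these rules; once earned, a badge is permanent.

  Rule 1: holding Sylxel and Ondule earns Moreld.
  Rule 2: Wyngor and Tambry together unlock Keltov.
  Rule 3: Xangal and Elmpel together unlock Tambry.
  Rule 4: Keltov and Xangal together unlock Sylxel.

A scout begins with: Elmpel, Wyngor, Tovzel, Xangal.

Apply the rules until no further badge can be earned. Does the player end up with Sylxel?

With Xangal and Elmpel, Tambry is earned (Rule 3).
With Wyngor and Tambry, Keltov is earned (Rule 2).
With Keltov and Xangal, Sylxel is earned (Rule 4).

Yes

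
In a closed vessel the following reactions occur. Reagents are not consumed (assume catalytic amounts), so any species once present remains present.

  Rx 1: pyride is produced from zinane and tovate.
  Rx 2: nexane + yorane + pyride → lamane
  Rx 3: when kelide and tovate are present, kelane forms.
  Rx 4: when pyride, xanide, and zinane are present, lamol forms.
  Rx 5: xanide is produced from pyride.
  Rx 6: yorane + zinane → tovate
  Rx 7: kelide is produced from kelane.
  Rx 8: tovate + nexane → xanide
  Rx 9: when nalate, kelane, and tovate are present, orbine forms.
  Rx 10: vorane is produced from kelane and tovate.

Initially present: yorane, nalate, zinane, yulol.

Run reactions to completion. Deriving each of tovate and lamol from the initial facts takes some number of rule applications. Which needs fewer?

tovate

tovate: yorane and zinane present → tovate forms (Rx 6). [1 rule application]
lamol: yorane and zinane present → tovate forms (Rx 6). zinane and tovate present → pyride forms (Rx 1). pyride present → xanide forms (Rx 5). pyride, xanide, and zinane present → lamol forms (Rx 4). [4 rule applications]
tovate needs fewer.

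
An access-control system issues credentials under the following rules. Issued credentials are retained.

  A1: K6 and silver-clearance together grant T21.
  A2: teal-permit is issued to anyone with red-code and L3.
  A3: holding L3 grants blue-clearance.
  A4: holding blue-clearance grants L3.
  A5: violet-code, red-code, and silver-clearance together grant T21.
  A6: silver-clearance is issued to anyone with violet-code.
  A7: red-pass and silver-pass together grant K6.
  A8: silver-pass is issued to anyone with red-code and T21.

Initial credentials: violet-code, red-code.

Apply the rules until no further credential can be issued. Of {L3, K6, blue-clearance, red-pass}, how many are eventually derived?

L3 would need blue-clearance (A4), but blue-clearance is never granted.
K6 would need red-pass and silver-pass (A7), but red-pass is never granted.
blue-clearance would need L3 (A3), but L3 is never granted.
No rule produces red-pass, and it is not given.
None of the 4 are reached.

0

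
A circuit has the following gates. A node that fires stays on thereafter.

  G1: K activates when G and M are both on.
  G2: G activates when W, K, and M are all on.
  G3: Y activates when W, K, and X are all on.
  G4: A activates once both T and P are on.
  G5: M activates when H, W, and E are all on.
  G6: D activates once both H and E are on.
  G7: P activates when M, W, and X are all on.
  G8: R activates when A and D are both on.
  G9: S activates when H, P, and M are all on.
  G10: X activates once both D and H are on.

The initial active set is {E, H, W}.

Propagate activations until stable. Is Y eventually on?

No

Y would need W, K, and X (G3), but K never turns on.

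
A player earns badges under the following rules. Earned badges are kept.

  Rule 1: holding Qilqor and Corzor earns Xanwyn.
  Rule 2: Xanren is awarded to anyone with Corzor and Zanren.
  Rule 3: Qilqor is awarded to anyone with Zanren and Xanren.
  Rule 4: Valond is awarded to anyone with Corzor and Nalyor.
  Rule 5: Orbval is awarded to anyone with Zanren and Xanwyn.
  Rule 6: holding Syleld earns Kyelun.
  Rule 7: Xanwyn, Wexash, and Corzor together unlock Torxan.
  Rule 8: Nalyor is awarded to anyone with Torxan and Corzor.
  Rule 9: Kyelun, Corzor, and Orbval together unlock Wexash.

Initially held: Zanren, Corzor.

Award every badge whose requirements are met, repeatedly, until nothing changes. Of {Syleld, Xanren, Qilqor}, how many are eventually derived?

With Corzor and Zanren, Xanren is earned (Rule 2).
With Zanren and Xanren, Qilqor is earned (Rule 3).
No rule produces Syleld, and it is not given.
Xanren: reached.
Qilqor: reached.
Reached: Xanren and Qilqor — 2 of the 3.

2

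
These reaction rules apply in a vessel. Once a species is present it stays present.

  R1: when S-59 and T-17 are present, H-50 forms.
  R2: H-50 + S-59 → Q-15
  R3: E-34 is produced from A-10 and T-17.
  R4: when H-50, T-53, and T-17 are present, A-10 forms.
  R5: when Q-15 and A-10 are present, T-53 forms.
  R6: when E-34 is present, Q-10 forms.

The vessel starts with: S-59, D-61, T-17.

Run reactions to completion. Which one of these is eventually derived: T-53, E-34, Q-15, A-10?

S-59 and T-17 present → H-50 forms (R1).
H-50 and S-59 present → Q-15 forms (R2).
T-53 would need Q-15 and A-10 (R5), but A-10 never forms. E-34 would need A-10 and T-17 (R3), but A-10 never forms. A-10 would need H-50, T-53, and T-17 (R4), but T-53 never forms.

Q-15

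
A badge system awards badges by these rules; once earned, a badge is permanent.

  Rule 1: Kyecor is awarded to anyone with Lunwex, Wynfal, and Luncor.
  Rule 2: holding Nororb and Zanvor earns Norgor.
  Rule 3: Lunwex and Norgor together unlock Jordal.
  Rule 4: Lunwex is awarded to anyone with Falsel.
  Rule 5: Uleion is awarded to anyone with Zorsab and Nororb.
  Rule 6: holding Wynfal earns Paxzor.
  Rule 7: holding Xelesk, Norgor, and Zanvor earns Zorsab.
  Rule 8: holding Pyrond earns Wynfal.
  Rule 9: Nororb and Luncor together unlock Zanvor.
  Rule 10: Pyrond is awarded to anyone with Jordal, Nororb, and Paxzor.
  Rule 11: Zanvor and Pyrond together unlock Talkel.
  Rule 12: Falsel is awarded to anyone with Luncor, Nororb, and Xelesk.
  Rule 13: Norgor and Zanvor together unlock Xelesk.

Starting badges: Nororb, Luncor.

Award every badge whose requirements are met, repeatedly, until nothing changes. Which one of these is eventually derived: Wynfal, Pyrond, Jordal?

Jordal

With Nororb and Luncor, Zanvor is earned (Rule 9).
With Nororb and Zanvor, Norgor is earned (Rule 2).
With Norgor and Zanvor, Xelesk is earned (Rule 13).
With Luncor, Nororb, and Xelesk, Falsel is earned (Rule 12).
With Falsel, Lunwex is earned (Rule 4).
With Lunwex and Norgor, Jordal is earned (Rule 3).
Wynfal would need Pyrond (Rule 8), but Pyrond is never earned. Pyrond would need Jordal, Nororb, and Paxzor (Rule 10), but Paxzor is never earned.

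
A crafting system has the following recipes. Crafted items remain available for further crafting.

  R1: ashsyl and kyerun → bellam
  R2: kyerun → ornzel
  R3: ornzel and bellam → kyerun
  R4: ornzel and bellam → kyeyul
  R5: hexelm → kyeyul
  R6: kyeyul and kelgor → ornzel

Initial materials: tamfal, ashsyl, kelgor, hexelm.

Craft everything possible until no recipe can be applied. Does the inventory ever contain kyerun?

No

kyerun would need ornzel and bellam (R3), but bellam is never obtained.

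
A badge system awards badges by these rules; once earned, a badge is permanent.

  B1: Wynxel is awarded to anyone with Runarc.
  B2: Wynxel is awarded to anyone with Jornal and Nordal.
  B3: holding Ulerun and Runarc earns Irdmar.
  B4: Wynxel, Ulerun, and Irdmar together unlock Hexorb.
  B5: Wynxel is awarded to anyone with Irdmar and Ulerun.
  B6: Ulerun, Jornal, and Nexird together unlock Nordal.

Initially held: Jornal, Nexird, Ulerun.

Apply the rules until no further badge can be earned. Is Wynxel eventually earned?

Yes

With Ulerun, Jornal, and Nexird, Nordal is earned (B6).
With Jornal and Nordal, Wynxel is earned (B2).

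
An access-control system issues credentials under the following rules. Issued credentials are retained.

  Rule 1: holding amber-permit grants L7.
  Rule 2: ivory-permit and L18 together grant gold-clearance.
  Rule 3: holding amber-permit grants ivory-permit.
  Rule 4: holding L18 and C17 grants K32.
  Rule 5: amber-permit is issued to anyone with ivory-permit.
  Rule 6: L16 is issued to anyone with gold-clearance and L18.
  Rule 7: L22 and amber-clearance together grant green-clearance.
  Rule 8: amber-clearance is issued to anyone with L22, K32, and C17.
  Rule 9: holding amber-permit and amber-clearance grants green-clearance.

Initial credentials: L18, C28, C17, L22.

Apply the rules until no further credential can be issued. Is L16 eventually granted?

No

L16 would need gold-clearance and L18 (Rule 6), but gold-clearance is never granted.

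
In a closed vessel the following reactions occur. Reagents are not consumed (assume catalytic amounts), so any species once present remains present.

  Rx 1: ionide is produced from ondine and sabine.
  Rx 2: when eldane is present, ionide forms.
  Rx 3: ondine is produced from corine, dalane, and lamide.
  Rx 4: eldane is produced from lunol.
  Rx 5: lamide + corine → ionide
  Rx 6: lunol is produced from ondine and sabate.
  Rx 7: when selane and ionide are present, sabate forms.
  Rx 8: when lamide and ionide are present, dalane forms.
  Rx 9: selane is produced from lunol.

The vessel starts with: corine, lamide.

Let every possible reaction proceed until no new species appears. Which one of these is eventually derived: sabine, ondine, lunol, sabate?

lamide and corine present → ionide forms (Rx 5).
lamide and ionide present → dalane forms (Rx 8).
corine, dalane, and lamide present → ondine forms (Rx 3).
No rule produces sabine, and it is not given. sabate would need selane and ionide (Rx 7), but selane never forms. lunol would need ondine and sabate (Rx 6), but sabate never forms.

ondine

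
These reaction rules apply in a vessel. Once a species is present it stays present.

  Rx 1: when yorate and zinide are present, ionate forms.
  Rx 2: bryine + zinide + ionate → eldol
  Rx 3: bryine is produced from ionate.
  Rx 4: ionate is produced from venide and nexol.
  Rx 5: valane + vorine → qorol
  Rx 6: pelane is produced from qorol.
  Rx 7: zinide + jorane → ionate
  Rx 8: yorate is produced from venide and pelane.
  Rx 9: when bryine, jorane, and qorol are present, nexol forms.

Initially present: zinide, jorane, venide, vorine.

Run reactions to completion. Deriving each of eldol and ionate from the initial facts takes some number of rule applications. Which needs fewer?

ionate

ionate: zinide and jorane present → ionate forms (Rx 7). [1 rule application]
eldol: zinide and jorane present → ionate forms (Rx 7). ionate present → bryine forms (Rx 3). bryine, zinide, and ionate present → eldol forms (Rx 2). [3 rule applications]
ionate needs fewer.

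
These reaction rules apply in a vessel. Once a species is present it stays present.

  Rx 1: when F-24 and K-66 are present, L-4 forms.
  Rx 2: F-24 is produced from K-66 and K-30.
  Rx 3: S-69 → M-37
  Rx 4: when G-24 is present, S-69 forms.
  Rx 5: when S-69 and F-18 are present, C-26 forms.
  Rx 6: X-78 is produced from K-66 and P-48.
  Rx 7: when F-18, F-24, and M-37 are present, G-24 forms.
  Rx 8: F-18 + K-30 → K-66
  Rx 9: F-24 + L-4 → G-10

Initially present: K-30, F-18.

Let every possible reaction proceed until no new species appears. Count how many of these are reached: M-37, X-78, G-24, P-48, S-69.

0

M-37 would need S-69 (Rx 3), but S-69 never forms.
X-78 would need K-66 and P-48 (Rx 6), but P-48 never forms.
G-24 would need F-18, F-24, and M-37 (Rx 7), but M-37 never forms.
No rule produces P-48, and it is not given.
S-69 would need G-24 (Rx 4), but G-24 never forms.
None of the 5 are reached.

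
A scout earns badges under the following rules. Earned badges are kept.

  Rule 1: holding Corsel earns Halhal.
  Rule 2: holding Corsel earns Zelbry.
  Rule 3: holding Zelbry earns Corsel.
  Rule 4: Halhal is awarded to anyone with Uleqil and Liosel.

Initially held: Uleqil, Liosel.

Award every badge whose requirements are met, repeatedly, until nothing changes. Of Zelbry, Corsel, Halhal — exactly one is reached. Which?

With Uleqil and Liosel, Halhal is earned (Rule 4).
Zelbry would need Corsel (Rule 2), but Corsel is never earned. Corsel would need Zelbry (Rule 3), but Zelbry is never earned.

Halhal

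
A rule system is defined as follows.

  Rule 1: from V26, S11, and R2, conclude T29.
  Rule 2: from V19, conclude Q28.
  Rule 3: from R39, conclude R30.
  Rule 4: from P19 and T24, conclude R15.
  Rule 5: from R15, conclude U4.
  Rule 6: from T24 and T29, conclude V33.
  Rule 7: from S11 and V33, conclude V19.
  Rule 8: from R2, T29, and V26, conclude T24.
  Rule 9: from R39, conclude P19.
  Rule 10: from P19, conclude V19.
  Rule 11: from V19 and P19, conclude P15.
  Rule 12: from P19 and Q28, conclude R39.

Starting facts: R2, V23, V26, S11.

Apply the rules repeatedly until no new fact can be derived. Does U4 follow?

U4 would need R15 (Rule 5), but R15 is never established.

No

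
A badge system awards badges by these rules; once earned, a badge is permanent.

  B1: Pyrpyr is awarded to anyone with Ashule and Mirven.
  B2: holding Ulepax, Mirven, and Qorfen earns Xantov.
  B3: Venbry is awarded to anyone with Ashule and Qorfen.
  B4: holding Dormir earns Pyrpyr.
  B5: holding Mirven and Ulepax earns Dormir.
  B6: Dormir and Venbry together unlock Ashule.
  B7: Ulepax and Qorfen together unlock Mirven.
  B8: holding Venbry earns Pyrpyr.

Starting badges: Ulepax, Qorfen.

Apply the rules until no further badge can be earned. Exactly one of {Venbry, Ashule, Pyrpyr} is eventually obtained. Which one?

Pyrpyr

With Ulepax and Qorfen, Mirven is earned (B7).
With Mirven and Ulepax, Dormir is earned (B5).
With Dormir, Pyrpyr is earned (B4).
Venbry would need Ashule and Qorfen (B3), but Ashule is never earned. Ashule would need Dormir and Venbry (B6), but Venbry is never earned.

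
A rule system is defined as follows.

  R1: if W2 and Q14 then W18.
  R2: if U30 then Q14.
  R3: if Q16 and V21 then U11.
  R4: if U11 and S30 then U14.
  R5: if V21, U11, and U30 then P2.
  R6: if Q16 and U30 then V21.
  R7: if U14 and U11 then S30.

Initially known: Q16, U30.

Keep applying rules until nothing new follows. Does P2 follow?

Q16 and U30 hold, so V21 follows (R6).
From Q16 and V21, R3 gives U11.
From V21, U11, and U30, R5 gives P2.

Yes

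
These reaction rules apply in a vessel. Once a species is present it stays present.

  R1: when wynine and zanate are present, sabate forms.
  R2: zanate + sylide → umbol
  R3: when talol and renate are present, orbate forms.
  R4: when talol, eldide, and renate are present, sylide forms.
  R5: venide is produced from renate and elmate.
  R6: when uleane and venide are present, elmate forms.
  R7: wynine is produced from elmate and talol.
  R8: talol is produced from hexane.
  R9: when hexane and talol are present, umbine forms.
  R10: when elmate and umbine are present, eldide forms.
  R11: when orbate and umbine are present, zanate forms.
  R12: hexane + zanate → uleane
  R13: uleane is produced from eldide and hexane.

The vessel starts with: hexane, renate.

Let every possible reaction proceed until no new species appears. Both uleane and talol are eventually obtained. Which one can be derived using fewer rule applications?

talol: hexane present → talol forms (R8). [1 rule application]
uleane: hexane present → talol forms (R8). hexane and talol present → umbine forms (R9). talol and renate present → orbate forms (R3). orbate and umbine present → zanate forms (R11). hexane and zanate present → uleane forms (R12). [5 rule applications]
talol needs fewer.

talol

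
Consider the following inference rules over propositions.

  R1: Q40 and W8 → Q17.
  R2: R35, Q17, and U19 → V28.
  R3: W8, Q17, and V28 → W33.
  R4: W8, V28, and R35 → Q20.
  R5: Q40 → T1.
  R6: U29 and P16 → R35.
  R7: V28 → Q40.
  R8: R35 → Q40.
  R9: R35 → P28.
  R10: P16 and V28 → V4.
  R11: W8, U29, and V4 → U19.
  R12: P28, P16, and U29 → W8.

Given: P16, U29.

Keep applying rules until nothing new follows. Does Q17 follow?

From U29 and P16, R6 gives R35.
R35 holds, so P28 follows (R9).
R35 holds, so Q40 follows (R8).
P28, P16, and U29 hold, so W8 follows (R12).
From Q40 and W8, R1 gives Q17.

Yes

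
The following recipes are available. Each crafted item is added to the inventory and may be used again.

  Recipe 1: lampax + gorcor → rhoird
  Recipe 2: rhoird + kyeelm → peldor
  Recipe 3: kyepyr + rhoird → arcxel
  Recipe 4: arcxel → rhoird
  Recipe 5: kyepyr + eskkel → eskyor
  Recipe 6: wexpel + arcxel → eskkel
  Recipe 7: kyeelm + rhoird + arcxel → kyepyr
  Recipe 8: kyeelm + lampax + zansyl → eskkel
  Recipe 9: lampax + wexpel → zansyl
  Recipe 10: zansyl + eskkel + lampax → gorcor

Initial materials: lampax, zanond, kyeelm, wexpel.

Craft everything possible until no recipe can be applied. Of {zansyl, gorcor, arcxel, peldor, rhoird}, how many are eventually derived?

4

lampax + wexpel → zansyl (Recipe 9).
kyeelm + lampax + zansyl → eskkel (Recipe 8).
Using Recipe 10, zansyl, eskkel, and lampax make gorcor.
Using Recipe 1, lampax and gorcor make rhoird.
rhoird + kyeelm → peldor (Recipe 2).
zansyl: reached.
gorcor: reached.
arcxel would need kyepyr and rhoird (Recipe 3), but kyepyr is never obtained.
peldor: reached.
rhoird: reached.
Reached: zansyl, gorcor, peldor, and rhoird — 4 of the 5.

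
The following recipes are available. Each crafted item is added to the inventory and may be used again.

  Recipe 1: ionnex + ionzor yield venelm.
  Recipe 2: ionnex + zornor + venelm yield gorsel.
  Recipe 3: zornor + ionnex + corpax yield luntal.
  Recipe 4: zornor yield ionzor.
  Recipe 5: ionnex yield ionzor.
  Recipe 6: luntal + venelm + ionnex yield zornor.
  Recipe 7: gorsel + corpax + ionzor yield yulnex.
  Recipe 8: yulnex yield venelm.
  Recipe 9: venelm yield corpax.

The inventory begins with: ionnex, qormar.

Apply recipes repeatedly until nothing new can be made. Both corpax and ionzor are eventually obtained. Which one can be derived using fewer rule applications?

ionzor

ionzor: ionnex → ionzor (Recipe 5). [1 rule application]
corpax: Using Recipe 5, ionnex makes ionzor. ionnex + ionzor → venelm (Recipe 1). venelm → corpax (Recipe 9). [3 rule applications]
ionzor needs fewer.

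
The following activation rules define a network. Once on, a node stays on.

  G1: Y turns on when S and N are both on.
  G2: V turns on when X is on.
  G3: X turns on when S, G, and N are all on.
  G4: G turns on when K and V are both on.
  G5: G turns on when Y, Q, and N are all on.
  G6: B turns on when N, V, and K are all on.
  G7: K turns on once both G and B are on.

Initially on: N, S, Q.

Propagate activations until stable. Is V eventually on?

Yes

G1: S and N on → Y on.
Y, Q, and N are on, so G turns on (G5).
S, G, and N are on, so X turns on (G3).
X is on, so V turns on (G2).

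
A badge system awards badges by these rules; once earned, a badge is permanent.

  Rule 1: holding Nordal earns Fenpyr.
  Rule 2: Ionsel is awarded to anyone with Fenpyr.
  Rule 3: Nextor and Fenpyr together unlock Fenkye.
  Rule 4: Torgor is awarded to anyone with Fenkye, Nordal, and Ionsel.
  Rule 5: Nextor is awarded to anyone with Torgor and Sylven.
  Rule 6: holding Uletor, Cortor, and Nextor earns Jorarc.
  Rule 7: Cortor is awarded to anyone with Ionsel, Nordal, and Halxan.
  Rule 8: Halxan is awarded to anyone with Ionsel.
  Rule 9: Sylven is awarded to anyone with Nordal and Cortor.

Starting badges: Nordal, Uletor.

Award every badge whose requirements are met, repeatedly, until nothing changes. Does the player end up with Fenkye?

No

Fenkye would need Nextor and Fenpyr (Rule 3), but Nextor is never earned.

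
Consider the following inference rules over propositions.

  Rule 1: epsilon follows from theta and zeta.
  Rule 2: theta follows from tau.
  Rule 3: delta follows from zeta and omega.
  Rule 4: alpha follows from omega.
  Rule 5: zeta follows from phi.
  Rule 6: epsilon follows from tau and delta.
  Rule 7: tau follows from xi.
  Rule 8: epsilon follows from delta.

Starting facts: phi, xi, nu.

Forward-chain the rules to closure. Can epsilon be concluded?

From phi, Rule 5 gives zeta.
xi holds, so tau follows (Rule 7).
tau holds, so theta follows (Rule 2).
From theta and zeta, Rule 1 gives epsilon.

Yes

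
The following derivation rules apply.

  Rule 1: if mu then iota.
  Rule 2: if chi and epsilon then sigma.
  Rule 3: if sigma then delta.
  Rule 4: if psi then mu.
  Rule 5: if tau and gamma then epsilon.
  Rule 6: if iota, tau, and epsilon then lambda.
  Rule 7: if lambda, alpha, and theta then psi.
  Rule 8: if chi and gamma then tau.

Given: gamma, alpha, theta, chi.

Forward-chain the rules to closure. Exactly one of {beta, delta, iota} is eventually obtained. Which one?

delta

From chi and gamma, Rule 8 gives tau.
tau and gamma hold, so epsilon follows (Rule 5).
chi and epsilon hold, so sigma follows (Rule 2).
From sigma, Rule 3 gives delta.
iota would need mu (Rule 1), but mu is never established. No rule produces beta, and it is not given.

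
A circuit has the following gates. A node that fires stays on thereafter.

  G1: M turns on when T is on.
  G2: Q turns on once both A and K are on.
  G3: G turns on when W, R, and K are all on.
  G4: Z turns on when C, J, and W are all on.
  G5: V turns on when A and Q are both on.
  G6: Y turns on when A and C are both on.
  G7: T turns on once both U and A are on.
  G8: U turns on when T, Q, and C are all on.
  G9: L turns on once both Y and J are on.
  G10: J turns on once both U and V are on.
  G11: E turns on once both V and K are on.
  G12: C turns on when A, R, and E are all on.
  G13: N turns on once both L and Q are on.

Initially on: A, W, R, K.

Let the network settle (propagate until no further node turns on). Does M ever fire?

No

M would need T (G1), but T never turns on.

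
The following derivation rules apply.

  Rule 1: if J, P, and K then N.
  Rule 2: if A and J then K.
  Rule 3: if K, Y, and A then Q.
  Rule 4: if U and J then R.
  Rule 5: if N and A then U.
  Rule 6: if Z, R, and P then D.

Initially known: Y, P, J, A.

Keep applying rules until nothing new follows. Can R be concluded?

Yes

From A and J, Rule 2 gives K.
J, P, and K hold, so N follows (Rule 1).
From N and A, Rule 5 gives U.
U and J hold, so R follows (Rule 4).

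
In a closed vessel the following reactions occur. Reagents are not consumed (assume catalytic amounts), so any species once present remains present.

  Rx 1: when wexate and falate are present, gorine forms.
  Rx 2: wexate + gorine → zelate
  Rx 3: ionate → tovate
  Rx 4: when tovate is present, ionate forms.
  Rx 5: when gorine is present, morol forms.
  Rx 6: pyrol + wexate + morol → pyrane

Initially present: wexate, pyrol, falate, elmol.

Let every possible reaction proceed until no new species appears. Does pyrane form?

Yes

wexate and falate present → gorine forms (Rx 1).
gorine present → morol forms (Rx 5).
pyrol, wexate, and morol present → pyrane forms (Rx 6).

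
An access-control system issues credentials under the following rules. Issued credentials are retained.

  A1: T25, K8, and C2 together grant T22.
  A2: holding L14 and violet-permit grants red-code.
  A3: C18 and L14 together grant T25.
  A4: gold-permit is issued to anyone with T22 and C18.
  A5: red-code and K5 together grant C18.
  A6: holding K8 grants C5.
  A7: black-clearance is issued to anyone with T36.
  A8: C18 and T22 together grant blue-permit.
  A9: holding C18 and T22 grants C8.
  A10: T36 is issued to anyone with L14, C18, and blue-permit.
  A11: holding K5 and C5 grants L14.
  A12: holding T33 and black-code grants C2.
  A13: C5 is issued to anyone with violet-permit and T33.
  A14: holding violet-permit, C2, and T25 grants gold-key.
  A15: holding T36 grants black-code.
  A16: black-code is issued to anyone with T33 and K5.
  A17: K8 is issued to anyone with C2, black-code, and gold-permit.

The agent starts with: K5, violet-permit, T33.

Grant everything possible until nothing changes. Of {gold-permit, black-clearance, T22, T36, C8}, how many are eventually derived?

0

gold-permit would need T22 and C18 (A4), but T22 is never granted.
black-clearance would need T36 (A7), but T36 is never granted.
T22 would need T25, K8, and C2 (A1), but K8 is never granted.
T36 would need L14, C18, and blue-permit (A10), but blue-permit is never granted.
C8 would need C18 and T22 (A9), but T22 is never granted.
None of the 5 are reached.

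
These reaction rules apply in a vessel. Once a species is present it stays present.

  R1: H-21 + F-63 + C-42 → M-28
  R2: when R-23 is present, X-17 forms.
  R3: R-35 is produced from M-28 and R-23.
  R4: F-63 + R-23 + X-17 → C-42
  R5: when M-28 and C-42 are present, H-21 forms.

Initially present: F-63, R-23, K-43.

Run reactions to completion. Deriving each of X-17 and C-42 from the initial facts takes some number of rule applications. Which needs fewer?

X-17

X-17: R-23 present → X-17 forms (R2). [1 rule application]
C-42: R-23 present → X-17 forms (R2). F-63, R-23, and X-17 present → C-42 forms (R4). [2 rule applications]
X-17 needs fewer.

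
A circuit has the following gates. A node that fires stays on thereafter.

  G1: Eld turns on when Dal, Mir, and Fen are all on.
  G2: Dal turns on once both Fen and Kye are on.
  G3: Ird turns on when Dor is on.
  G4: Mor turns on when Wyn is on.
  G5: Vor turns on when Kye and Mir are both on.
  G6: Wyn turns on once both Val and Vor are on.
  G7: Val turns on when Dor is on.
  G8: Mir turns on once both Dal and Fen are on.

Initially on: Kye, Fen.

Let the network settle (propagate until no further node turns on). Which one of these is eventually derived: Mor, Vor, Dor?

Fen and Kye are on, so Dal turns on (G2).
Dal and Fen are on, so Mir turns on (G8).
Kye and Mir are on, so Vor turns on (G5).
No rule produces Dor, and it is not given. Mor would need Wyn (G4), but Wyn never turns on.

Vor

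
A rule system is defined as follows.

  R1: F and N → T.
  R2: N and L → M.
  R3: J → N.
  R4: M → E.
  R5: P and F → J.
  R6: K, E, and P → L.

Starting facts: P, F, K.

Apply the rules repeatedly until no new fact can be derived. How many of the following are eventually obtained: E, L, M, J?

1

From P and F, R5 gives J.
E would need M (R4), but M is never established.
L would need K, E, and P (R6), but E is never established.
M would need N and L (R2), but L is never established.
J: reached.
Reached: J — 1 of the 4.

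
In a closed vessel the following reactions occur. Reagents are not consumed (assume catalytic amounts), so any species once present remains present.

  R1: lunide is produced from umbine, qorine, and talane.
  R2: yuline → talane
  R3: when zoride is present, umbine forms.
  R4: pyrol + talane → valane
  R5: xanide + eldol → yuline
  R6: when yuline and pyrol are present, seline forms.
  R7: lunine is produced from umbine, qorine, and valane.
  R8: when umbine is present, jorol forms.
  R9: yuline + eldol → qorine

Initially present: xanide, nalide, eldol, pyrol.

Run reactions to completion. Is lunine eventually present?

lunine would need umbine, qorine, and valane (R7), but umbine never forms.

No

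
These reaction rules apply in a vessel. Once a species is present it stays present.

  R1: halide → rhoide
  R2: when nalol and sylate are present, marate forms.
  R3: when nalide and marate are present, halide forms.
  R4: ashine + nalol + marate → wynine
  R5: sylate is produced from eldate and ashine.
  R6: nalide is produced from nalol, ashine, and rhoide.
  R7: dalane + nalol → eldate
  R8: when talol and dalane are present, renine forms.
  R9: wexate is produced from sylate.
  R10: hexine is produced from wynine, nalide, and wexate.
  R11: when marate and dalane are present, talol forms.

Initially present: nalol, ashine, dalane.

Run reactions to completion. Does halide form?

No

halide would need nalide and marate (R3), but nalide never forms.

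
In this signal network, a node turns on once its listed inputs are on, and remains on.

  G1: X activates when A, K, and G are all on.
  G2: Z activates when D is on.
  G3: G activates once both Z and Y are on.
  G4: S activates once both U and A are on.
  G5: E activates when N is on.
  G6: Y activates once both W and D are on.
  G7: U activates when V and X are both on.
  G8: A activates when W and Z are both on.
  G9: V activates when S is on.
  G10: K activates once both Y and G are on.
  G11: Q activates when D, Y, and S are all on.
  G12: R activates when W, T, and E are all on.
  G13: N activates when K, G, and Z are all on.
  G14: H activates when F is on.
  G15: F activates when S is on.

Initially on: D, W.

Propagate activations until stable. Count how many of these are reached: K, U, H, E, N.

W and D are on, so Y activates (G6).
G2: D on → Z on.
Z and Y are on, so G activates (G3).
G10: Y and G on → K on.
G13: K, G, and Z on → N on.
N is on, so E activates (G5).
K: reached.
U would need V and X (G7), but V never turns on.
H would need F (G14), but F never turns on.
E: reached.
N: reached.
Reached: K, E, and N — 3 of the 5.

3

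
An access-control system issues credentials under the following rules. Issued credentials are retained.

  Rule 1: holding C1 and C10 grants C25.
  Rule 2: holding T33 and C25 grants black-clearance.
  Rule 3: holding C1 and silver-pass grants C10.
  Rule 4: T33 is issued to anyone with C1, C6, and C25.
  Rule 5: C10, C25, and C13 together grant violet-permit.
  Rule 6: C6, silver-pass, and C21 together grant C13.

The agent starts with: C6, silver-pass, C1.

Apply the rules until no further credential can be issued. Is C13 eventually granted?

No

C13 would need C6, silver-pass, and C21 (Rule 6), but C21 is never granted.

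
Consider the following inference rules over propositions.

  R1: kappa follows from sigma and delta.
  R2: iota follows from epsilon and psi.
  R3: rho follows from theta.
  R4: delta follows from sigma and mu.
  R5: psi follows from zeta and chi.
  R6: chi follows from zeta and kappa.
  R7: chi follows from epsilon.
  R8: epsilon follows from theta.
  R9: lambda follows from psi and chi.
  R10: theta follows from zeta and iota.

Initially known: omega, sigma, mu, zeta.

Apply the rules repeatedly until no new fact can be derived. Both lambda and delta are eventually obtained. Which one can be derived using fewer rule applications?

delta

delta: From sigma and mu, R4 gives delta. [1 rule application]
lambda: sigma and mu hold, so delta follows (R4). sigma and delta hold, so kappa follows (R1). From zeta and kappa, R6 gives chi. From zeta and chi, R5 gives psi. psi and chi hold, so lambda follows (R9). [5 rule applications]
delta needs fewer.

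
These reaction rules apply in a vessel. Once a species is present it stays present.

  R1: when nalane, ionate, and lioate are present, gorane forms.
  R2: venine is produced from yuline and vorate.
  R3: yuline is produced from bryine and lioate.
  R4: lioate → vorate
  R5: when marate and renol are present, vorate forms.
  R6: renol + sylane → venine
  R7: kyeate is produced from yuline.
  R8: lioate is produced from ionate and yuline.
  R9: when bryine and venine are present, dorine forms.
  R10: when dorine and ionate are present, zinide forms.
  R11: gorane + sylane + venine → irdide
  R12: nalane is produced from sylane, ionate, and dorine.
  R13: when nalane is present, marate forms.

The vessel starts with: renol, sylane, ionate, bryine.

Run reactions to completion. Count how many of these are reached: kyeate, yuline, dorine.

renol and sylane present → venine forms (R6).
bryine and venine present → dorine forms (R9).
kyeate would need yuline (R7), but yuline never forms.
yuline would need bryine and lioate (R3), but lioate never forms.
dorine: reached.
Reached: dorine — 1 of the 3.

1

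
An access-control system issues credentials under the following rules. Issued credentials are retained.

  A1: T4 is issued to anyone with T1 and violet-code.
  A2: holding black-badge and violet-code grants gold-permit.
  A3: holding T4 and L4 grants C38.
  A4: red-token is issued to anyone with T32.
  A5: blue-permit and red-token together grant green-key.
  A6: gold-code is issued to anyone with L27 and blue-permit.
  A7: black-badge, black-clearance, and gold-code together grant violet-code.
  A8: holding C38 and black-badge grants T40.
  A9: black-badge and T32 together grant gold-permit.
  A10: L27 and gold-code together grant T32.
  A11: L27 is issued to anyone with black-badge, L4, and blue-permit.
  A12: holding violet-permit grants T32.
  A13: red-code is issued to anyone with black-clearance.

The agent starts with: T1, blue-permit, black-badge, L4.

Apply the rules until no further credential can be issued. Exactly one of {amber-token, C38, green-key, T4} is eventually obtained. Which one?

Holding black-badge, L4, and blue-permit grants L27 (A11).
Holding L27 and blue-permit grants gold-code (A6).
Holding L27 and gold-code grants T32 (A10).
Holding T32 grants red-token (A4).
Holding blue-permit and red-token grants green-key (A5).
No rule produces amber-token, and it is not given. T4 would need T1 and violet-code (A1), but violet-code is never granted. C38 would need T4 and L4 (A3), but T4 is never granted.

green-key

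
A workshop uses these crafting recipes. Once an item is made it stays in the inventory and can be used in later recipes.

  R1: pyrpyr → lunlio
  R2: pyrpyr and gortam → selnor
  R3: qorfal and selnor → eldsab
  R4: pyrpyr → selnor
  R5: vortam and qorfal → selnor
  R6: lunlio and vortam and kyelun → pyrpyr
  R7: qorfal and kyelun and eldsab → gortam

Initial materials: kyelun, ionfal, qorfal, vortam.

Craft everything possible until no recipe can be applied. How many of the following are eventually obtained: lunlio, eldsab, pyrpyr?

1

vortam and qorfal → selnor (R5).
Using R3, qorfal and selnor make eldsab.
lunlio would need pyrpyr (R1), but pyrpyr is never obtained.
eldsab: reached.
pyrpyr would need lunlio, vortam, and kyelun (R6), but lunlio is never obtained.
Reached: eldsab — 1 of the 3.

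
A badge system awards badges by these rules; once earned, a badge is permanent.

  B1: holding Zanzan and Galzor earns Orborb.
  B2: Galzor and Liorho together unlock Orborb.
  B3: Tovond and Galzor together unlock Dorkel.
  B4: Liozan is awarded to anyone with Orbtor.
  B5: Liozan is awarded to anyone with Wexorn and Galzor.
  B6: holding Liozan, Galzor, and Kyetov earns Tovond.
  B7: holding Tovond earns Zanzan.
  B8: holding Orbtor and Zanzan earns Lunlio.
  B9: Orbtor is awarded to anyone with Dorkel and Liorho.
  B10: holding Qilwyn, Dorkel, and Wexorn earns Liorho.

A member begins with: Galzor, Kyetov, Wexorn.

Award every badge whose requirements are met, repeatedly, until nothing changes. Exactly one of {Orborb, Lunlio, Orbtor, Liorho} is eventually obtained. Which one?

Orborb

With Wexorn and Galzor, Liozan is earned (B5).
With Liozan, Galzor, and Kyetov, Tovond is earned (B6).
With Tovond, Zanzan is earned (B7).
With Zanzan and Galzor, Orborb is earned (B1).
Liorho would need Qilwyn, Dorkel, and Wexorn (B10), but Qilwyn is never earned. Lunlio would need Orbtor and Zanzan (B8), but Orbtor is never earned. Orbtor would need Dorkel and Liorho (B9), but Liorho is never earned.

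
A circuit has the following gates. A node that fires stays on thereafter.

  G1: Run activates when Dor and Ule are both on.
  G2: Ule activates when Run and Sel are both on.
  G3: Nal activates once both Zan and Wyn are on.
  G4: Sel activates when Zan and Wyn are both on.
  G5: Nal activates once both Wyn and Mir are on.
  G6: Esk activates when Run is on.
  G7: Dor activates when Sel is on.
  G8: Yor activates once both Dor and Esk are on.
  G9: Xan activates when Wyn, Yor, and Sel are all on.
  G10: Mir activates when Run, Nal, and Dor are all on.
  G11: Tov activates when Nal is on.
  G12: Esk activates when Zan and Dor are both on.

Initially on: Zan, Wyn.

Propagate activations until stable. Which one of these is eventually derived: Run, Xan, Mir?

G4: Zan and Wyn on → Sel on.
G7: Sel on → Dor on.
Zan and Dor are on, so Esk activates (G12).
G8: Dor and Esk on → Yor on.
G9: Wyn, Yor, and Sel on → Xan on.
Mir would need Run, Nal, and Dor (G10), but Run never turns on. Run would need Dor and Ule (G1), but Ule never turns on.

Xan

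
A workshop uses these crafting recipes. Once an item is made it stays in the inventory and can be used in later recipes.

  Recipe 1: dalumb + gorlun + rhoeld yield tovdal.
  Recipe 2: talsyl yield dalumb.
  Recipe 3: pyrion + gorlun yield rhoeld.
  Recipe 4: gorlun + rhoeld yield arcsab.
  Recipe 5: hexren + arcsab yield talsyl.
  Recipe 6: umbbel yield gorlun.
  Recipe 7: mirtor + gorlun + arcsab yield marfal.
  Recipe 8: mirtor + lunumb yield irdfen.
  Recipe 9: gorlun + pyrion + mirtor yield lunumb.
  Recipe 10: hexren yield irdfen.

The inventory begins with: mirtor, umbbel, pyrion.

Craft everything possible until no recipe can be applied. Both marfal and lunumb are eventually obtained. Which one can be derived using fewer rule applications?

lunumb: umbbel → gorlun (Recipe 6). Using Recipe 9, gorlun, pyrion, and mirtor make lunumb. [2 rule applications]
marfal: umbbel → gorlun (Recipe 6). Using Recipe 3, pyrion and gorlun make rhoeld. gorlun + rhoeld → arcsab (Recipe 4). Using Recipe 7, mirtor, gorlun, and arcsab make marfal. [4 rule applications]
lunumb needs fewer.

lunumb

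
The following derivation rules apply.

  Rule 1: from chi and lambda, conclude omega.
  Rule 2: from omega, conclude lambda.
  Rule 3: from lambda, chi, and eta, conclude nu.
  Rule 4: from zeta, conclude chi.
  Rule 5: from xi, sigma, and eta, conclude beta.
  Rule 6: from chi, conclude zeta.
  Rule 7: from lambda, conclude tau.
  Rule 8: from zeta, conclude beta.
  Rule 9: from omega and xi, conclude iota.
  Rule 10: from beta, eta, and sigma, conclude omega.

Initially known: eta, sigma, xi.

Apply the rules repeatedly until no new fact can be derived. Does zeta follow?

No

zeta would need chi (Rule 6), but chi is never established.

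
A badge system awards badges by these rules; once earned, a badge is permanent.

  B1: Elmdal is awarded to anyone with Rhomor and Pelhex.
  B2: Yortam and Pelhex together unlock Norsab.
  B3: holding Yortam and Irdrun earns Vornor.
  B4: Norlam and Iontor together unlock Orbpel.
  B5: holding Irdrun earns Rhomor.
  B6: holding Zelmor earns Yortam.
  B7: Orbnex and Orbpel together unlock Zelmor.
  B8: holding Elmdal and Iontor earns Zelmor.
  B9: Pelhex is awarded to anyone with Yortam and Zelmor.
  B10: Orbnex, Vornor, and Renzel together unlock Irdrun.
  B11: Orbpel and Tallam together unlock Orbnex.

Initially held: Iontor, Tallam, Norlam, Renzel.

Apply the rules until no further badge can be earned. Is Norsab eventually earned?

With Norlam and Iontor, Orbpel is earned (B4).
With Orbpel and Tallam, Orbnex is earned (B11).
With Orbnex and Orbpel, Zelmor is earned (B7).
With Zelmor, Yortam is earned (B6).
With Yortam and Zelmor, Pelhex is earned (B9).
With Yortam and Pelhex, Norsab is earned (B2).

Yes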